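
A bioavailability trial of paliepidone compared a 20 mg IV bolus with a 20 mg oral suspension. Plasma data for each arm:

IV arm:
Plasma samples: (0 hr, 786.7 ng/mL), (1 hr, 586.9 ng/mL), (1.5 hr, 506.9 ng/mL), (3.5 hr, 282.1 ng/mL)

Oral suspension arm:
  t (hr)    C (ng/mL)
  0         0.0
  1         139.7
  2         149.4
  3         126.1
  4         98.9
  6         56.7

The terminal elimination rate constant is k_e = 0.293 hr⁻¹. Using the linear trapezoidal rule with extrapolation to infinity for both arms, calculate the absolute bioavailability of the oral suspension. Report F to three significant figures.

Trapezoidal AUC_0→3.5 (IV):
  [0→1]: (786.7+586.9)/2 × 1 = 686.8
  [1→1.5]: (586.9+506.9)/2 × 0.5 = 273.45
  [1.5→3.5]: (506.9+282.1)/2 × 2 = 789.0
  Sum = 1749.25 ng/mL·hr
IV tail: 282.1/0.293 = 962.799; AUC_iv,0→∞ = 1749.25 + 962.799 = 2712.049 ng/mL·hr
Trapezoidal AUC_0→6 (oral suspension):
  [0→1]: (0.0+139.7)/2 × 1 = 69.85
  [1→2]: (139.7+149.4)/2 × 1 = 144.55
  [2→3]: (149.4+126.1)/2 × 1 = 137.75
  [3→4]: (126.1+98.9)/2 × 1 = 112.5
  [4→6]: (98.9+56.7)/2 × 2 = 155.6
  Sum = 620.25 ng/mL·hr
oral suspension tail: 56.7/0.293 = 193.515; AUC_ev,0→∞ = 620.25 + 193.515 = 813.765 ng/mL·hr
F = (AUC_ev/D_ev)/(AUC_iv/D_iv) = (813.765/20)/(2712.049/20) = 40.68825/135.60245 = 0.3001

F = 0.300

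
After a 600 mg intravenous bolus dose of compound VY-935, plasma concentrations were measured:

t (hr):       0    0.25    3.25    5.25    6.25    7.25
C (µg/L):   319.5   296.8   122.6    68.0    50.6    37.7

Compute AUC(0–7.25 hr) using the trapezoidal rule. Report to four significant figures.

Trapezoidal AUC_0→7.25:
  [0→0.25]: (319.5+296.8)/2 × 0.25 = 77.0375
  [0.25→3.25]: (296.8+122.6)/2 × 3 = 629.1
  [3.25→5.25]: (122.6+68.0)/2 × 2 = 190.6
  [5.25→6.25]: (68.0+50.6)/2 × 1 = 59.3
  [6.25→7.25]: (50.6+37.7)/2 × 1 = 44.15
  Sum = 1000.1875 µg/L·hr

AUC = 1000 µg/L·hr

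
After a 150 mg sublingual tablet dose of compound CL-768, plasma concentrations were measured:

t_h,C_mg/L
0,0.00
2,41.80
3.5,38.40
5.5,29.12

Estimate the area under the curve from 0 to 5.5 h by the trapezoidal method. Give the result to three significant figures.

Trapezoidal AUC_0→5.5:
  [0→2]: (0.00+41.80)/2 × 2 = 41.8
  [2→3.5]: (41.80+38.40)/2 × 1.5 = 60.15
  [3.5→5.5]: (38.40+29.12)/2 × 2 = 67.52
  Sum = 169.47 mg/L·h

AUC = 169 mg/L·h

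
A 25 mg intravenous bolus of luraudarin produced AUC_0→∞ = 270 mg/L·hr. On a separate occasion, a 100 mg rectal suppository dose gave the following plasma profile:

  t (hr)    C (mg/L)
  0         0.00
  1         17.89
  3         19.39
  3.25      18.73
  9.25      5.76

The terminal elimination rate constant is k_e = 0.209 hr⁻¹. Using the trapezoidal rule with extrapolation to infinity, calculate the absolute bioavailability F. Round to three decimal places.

F = 0.141

Trapezoidal AUC_0→9.25 (rectal suppository):
  [0→1]: (0.00+17.89)/2 × 1 = 8.945
  [1→3]: (17.89+19.39)/2 × 2 = 37.28
  [3→3.25]: (19.39+18.73)/2 × 0.25 = 4.765
  [3.25→9.25]: (18.73+5.76)/2 × 6 = 73.47
  Sum = 124.46 mg/L·hr
Tail: C_last/k_e = 5.76/0.209 = 27.560
AUC_0→∞ (rectal suppository) = 124.46 + 27.560 = 152.02 mg/L·hr
F = (AUC_ev/D_ev)/(AUC_iv/D_iv) = (152.02/100)/(270/25) = 1.5202/10.8 = 0.1408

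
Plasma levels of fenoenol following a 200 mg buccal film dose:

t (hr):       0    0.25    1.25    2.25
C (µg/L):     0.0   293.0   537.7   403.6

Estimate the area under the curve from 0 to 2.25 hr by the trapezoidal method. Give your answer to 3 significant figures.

Trapezoidal AUC_0→2.25:
  [0→0.25]: (0.0+293.0)/2 × 0.25 = 36.625
  [0.25→1.25]: (293.0+537.7)/2 × 1 = 415.35
  [1.25→2.25]: (537.7+403.6)/2 × 1 = 470.65
  Sum = 922.625 µg/L·hr

AUC = 923 µg/L·hr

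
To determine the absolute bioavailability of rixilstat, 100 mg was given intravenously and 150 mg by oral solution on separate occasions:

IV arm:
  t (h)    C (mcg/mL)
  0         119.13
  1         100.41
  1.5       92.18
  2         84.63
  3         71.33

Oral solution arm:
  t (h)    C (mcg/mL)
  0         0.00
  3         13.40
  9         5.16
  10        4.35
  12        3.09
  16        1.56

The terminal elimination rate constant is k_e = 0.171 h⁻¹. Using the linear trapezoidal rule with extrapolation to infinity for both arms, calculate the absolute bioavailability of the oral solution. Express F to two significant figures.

Trapezoidal AUC_0→3 (IV):
  [0→1]: (119.13+100.41)/2 × 1 = 109.77
  [1→1.5]: (100.41+92.18)/2 × 0.5 = 48.1475
  [1.5→2]: (92.18+84.63)/2 × 0.5 = 44.2025
  [2→3]: (84.63+71.33)/2 × 1 = 77.98
  Sum = 280.1 mcg/mL·h
IV tail: 71.33/0.171 = 417.135; AUC_iv,0→∞ = 280.1 + 417.135 = 697.235 mcg/mL·h
Trapezoidal AUC_0→16 (oral solution):
  [0→3]: (0.00+13.40)/2 × 3 = 20.1
  [3→9]: (13.40+5.16)/2 × 6 = 55.68
  [9→10]: (5.16+4.35)/2 × 1 = 4.755
  [10→12]: (4.35+3.09)/2 × 2 = 7.44
  [12→16]: (3.09+1.56)/2 × 4 = 9.3
  Sum = 97.275 mcg/mL·h
oral solution tail: 1.56/0.171 = 9.123; AUC_ev,0→∞ = 97.275 + 9.123 = 106.398 mcg/mL·h
F = (AUC_ev/D_ev)/(AUC_iv/D_iv) = (106.398/150)/(697.235/100) = 0.70932/6.97235 = 0.1017

F = 0.10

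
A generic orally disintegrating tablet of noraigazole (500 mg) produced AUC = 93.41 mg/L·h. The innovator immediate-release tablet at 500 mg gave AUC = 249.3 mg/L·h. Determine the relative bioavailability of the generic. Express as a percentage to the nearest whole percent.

F_rel = (AUC_test/D_test) / (AUC_ref/D_ref)
      = (93.41/500) / (249.3/500)
      = 0.18682 / 0.4986 = 0.3747 = 37.47%

F_rel = 37%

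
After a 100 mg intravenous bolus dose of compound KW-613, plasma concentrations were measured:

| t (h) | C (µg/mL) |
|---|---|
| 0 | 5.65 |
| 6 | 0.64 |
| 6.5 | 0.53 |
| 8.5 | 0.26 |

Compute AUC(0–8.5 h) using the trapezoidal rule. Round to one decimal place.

Trapezoidal AUC_0→8.5:
  [0→6]: (5.65+0.64)/2 × 6 = 18.87
  [6→6.5]: (0.64+0.53)/2 × 0.5 = 0.2925
  [6.5→8.5]: (0.53+0.26)/2 × 2 = 0.79
  Sum = 19.9525 µg/mL·h

AUC = 20.0 µg/mL·h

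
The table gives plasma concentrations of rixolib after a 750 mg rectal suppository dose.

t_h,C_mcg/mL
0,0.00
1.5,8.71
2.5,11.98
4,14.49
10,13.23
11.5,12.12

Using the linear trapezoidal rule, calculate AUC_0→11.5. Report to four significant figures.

Trapezoidal AUC_0→11.5:
  [0→1.5]: (0.00+8.71)/2 × 1.5 = 6.5325
  [1.5→2.5]: (8.71+11.98)/2 × 1 = 10.345
  [2.5→4]: (11.98+14.49)/2 × 1.5 = 19.8525
  [4→10]: (14.49+13.23)/2 × 6 = 83.16
  [10→11.5]: (13.23+12.12)/2 × 1.5 = 19.0125
  Sum = 138.9025 mcg/mL·h

AUC = 138.9 mcg/mL·h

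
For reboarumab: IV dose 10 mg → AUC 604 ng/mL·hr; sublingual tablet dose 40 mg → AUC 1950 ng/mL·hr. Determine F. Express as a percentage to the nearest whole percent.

F = (AUC_ev / D_ev) / (AUC_iv / D_iv)
  = (1950/40) / (604/10)
  = 48.75 / 60.4 = 0.8071
  = 80.71%

F = 81%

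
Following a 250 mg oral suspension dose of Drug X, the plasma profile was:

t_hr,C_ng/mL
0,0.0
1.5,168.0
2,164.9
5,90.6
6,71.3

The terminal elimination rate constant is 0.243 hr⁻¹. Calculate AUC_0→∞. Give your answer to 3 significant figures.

Trapezoidal AUC_0→6:
  [0→1.5]: (0.0+168.0)/2 × 1.5 = 126.0
  [1.5→2]: (168.0+164.9)/2 × 0.5 = 83.225
  [2→5]: (164.9+90.6)/2 × 3 = 383.25
  [5→6]: (90.6+71.3)/2 × 1 = 80.95
  Sum = 673.425 ng/mL·hr
Extrapolated tail: C_last / k_e = 71.3 / 0.243 = 293.416
AUC_0→∞ = 673.425 + 293.416 = 966.841 ng/mL·hr

AUC = 967 ng/mL·hr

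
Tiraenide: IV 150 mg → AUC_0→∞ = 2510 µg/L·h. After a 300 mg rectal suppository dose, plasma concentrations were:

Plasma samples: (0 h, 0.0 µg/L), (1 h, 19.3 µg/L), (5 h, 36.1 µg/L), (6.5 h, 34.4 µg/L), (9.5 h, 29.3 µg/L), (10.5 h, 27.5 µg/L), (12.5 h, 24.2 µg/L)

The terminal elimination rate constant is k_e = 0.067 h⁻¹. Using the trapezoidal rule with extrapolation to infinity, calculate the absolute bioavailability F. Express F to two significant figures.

Trapezoidal AUC_0→12.5 (rectal suppository):
  [0→1]: (0.0+19.3)/2 × 1 = 9.65
  [1→5]: (19.3+36.1)/2 × 4 = 110.8
  [5→6.5]: (36.1+34.4)/2 × 1.5 = 52.875
  [6.5→9.5]: (34.4+29.3)/2 × 3 = 95.55
  [9.5→10.5]: (29.3+27.5)/2 × 1 = 28.4
  [10.5→12.5]: (27.5+24.2)/2 × 2 = 51.7
  Sum = 348.975 µg/L·h
Tail: C_last/k_e = 24.2/0.067 = 361.194
AUC_0→∞ (rectal suppository) = 348.975 + 361.194 = 710.169 µg/L·h
F = (AUC_ev/D_ev)/(AUC_iv/D_iv) = (710.169/300)/(2510/150) = 2.36723/16.7333 = 0.1415

F = 0.14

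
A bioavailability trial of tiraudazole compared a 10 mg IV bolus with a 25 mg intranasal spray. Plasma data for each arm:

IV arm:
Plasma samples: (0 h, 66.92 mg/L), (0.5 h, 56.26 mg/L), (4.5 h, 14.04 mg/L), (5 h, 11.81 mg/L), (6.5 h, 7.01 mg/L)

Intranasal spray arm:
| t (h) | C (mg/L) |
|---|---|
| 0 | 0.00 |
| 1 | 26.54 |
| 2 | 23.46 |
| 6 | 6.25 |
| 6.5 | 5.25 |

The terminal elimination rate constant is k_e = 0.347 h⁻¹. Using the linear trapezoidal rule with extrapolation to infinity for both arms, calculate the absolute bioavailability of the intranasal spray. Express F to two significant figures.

F = 0.22

Trapezoidal AUC_0→6.5 (IV):
  [0→0.5]: (66.92+56.26)/2 × 0.5 = 30.795
  [0.5→4.5]: (56.26+14.04)/2 × 4 = 140.6
  [4.5→5]: (14.04+11.81)/2 × 0.5 = 6.4625
  [5→6.5]: (11.81+7.01)/2 × 1.5 = 14.115
  Sum = 191.9725 mg/L·h
IV tail: 7.01/0.347 = 20.202; AUC_iv,0→∞ = 191.9725 + 20.202 = 212.1745 mg/L·h
Trapezoidal AUC_0→6.5 (intranasal spray):
  [0→1]: (0.00+26.54)/2 × 1 = 13.27
  [1→2]: (26.54+23.46)/2 × 1 = 25.0
  [2→6]: (23.46+6.25)/2 × 4 = 59.42
  [6→6.5]: (6.25+5.25)/2 × 0.5 = 2.875
  Sum = 100.565 mg/L·h
intranasal spray tail: 5.25/0.347 = 15.130; AUC_ev,0→∞ = 100.565 + 15.130 = 115.695 mg/L·h
F = (AUC_ev/D_ev)/(AUC_iv/D_iv) = (115.695/25)/(212.1745/10) = 4.6278/21.21745 = 0.2181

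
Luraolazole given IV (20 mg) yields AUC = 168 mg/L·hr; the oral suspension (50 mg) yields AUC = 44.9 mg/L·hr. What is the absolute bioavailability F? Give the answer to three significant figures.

F = 0.107

F = (AUC_ev / D_ev) / (AUC_iv / D_iv)
  = (44.9/50) / (168/20)
  = 0.898 / 8.4 = 0.1069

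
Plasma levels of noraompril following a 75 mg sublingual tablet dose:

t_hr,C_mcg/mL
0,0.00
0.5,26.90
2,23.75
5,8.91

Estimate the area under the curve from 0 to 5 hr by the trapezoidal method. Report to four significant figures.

Trapezoidal AUC_0→5:
  [0→0.5]: (0.00+26.90)/2 × 0.5 = 6.725
  [0.5→2]: (26.90+23.75)/2 × 1.5 = 37.9875
  [2→5]: (23.75+8.91)/2 × 3 = 48.99
  Sum = 93.7025 mcg/mL·hr

AUC = 93.70 mcg/mL·hr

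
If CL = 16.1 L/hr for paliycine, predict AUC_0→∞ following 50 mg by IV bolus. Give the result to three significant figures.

AUC_0→∞ = Dose_iv / CL
        = 50 / 16.1 = 3.10559 mg/L·hr

AUC = 3.11 mg/L·hr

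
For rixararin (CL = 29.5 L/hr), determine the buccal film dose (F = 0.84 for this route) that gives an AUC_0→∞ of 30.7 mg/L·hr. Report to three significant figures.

Dose = 1080 mg

Dose = CL × AUC_0→∞ / F
     = 29.5 × 30.7 / 0.84 = 1078.15 mg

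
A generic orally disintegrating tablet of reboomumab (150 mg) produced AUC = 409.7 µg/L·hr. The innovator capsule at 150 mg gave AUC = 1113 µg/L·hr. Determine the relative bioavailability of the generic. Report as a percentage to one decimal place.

F_rel = (AUC_test/D_test) / (AUC_ref/D_ref)
      = (409.7/150) / (1113/150)
      = 2.73133 / 7.42 = 0.3681 = 36.81%

F_rel = 36.8%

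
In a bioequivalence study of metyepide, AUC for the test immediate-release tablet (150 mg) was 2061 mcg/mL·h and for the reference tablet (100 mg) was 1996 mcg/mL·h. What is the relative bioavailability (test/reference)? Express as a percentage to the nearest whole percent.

F_rel = 69%

F_rel = (AUC_test/D_test) / (AUC_ref/D_ref)
      = (2061/150) / (1996/100)
      = 13.74 / 19.96 = 0.6884 = 68.84%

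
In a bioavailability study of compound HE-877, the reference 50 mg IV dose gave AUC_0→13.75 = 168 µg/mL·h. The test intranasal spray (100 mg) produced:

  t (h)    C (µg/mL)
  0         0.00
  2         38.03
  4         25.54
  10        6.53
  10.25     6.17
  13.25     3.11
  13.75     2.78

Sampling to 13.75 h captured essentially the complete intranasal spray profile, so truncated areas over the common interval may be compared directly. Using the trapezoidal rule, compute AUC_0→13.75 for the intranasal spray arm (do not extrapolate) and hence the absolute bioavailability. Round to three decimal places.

F = 0.639

Trapezoidal AUC_0→13.75 (intranasal spray):
  [0→2]: (0.00+38.03)/2 × 2 = 38.03
  [2→4]: (38.03+25.54)/2 × 2 = 63.57
  [4→10]: (25.54+6.53)/2 × 6 = 96.21
  [10→10.25]: (6.53+6.17)/2 × 0.25 = 1.5875
  [10.25→13.25]: (6.17+3.11)/2 × 3 = 13.92
  [13.25→13.75]: (3.11+2.78)/2 × 0.5 = 1.4725
  Sum = 214.79 µg/mL·h
F = (AUC_ev/D_ev)/(AUC_iv/D_iv) = (214.79/100)/(168/50) = 2.1479/3.36 = 0.6393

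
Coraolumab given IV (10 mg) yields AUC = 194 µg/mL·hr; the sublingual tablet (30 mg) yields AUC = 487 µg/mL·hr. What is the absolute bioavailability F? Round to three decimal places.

F = 0.837

F = (AUC_ev / D_ev) / (AUC_iv / D_iv)
  = (487/30) / (194/10)
  = 16.2333 / 19.4 = 0.8368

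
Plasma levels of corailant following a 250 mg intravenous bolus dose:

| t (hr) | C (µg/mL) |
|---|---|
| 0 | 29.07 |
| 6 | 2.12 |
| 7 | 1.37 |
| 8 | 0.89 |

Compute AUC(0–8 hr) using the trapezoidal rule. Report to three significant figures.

AUC = 96.4 µg/mL·hr

Trapezoidal AUC_0→8:
  [0→6]: (29.07+2.12)/2 × 6 = 93.57
  [6→7]: (2.12+1.37)/2 × 1 = 1.745
  [7→8]: (1.37+0.89)/2 × 1 = 1.13
  Sum = 96.445 µg/mL·hr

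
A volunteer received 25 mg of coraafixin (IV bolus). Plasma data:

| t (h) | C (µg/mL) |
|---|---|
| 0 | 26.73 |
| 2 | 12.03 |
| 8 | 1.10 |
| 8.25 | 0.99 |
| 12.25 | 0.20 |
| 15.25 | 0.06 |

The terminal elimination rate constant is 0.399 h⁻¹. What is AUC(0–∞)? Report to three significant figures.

AUC = 81.3 µg/mL·h

Trapezoidal AUC_0→15.25:
  [0→2]: (26.73+12.03)/2 × 2 = 38.76
  [2→8]: (12.03+1.10)/2 × 6 = 39.39
  [8→8.25]: (1.10+0.99)/2 × 0.25 = 0.26125
  [8.25→12.25]: (0.99+0.20)/2 × 4 = 2.38
  [12.25→15.25]: (0.20+0.06)/2 × 3 = 0.39
  Sum = 81.18125 µg/mL·h
Extrapolated tail: C_last / k_e = 0.06 / 0.399 = 0.150
AUC_0→∞ = 81.18125 + 0.150 = 81.33125 µg/mL·h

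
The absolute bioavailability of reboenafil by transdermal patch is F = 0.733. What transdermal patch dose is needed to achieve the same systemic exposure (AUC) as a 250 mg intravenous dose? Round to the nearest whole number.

For equal systemic exposure: F × D_ev = D_iv
D_ev = D_iv / F = 250 / 0.733 = 341.064 mg

D_transdermal = 341 mg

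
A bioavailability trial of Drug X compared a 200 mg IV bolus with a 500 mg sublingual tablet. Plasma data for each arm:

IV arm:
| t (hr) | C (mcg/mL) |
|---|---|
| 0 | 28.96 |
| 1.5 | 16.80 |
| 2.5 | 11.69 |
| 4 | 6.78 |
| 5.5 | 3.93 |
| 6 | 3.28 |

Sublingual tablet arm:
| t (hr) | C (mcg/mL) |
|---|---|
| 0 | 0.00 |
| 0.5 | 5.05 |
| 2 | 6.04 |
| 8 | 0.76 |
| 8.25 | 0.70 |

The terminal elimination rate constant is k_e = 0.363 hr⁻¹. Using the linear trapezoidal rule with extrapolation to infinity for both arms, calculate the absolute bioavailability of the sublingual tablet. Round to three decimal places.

Trapezoidal AUC_0→6 (IV):
  [0→1.5]: (28.96+16.80)/2 × 1.5 = 34.32
  [1.5→2.5]: (16.80+11.69)/2 × 1 = 14.245
  [2.5→4]: (11.69+6.78)/2 × 1.5 = 13.8525
  [4→5.5]: (6.78+3.93)/2 × 1.5 = 8.0325
  [5.5→6]: (3.93+3.28)/2 × 0.5 = 1.8025
  Sum = 72.2525 mcg/mL·hr
IV tail: 3.28/0.363 = 9.036; AUC_iv,0→∞ = 72.2525 + 9.036 = 81.2885 mcg/mL·hr
Trapezoidal AUC_0→8.25 (sublingual tablet):
  [0→0.5]: (0.00+5.05)/2 × 0.5 = 1.2625
  [0.5→2]: (5.05+6.04)/2 × 1.5 = 8.3175
  [2→8]: (6.04+0.76)/2 × 6 = 20.4
  [8→8.25]: (0.76+0.70)/2 × 0.25 = 0.1825
  Sum = 30.1625 mcg/mL·hr
sublingual tablet tail: 0.70/0.363 = 1.928; AUC_ev,0→∞ = 30.1625 + 1.928 = 32.0905 mcg/mL·hr
F = (AUC_ev/D_ev)/(AUC_iv/D_iv) = (32.0905/500)/(81.2885/200) = 0.064181/0.4064425 = 0.1579

F = 0.158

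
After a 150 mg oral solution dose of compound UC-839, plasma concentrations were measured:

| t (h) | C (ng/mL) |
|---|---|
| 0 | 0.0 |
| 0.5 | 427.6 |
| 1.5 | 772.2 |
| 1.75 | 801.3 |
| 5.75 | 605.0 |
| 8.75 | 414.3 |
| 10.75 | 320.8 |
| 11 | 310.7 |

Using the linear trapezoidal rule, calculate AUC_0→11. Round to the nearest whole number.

AUC = 6059 ng/mL·h

Trapezoidal AUC_0→11:
  [0→0.5]: (0.0+427.6)/2 × 0.5 = 106.9
  [0.5→1.5]: (427.6+772.2)/2 × 1 = 599.9
  [1.5→1.75]: (772.2+801.3)/2 × 0.25 = 196.6875
  [1.75→5.75]: (801.3+605.0)/2 × 4 = 2812.6
  [5.75→8.75]: (605.0+414.3)/2 × 3 = 1528.95
  [8.75→10.75]: (414.3+320.8)/2 × 2 = 735.1
  [10.75→11]: (320.8+310.7)/2 × 0.25 = 78.9375
  Sum = 6059.075 ng/mL·h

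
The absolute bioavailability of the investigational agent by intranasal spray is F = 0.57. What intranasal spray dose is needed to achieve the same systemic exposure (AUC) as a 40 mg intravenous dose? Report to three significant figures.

D_intranasal = 70.2 mg

For equal systemic exposure: F × D_ev = D_iv
D_ev = D_iv / F = 40 / 0.57 = 70.1754 mg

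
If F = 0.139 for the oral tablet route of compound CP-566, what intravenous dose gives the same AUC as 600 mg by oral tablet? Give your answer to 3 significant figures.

Systemic exposure from an extravascular dose = F × D_ev, so the equivalent IV dose is F × D_ev.
D_iv = F × D_ev = 0.139 × 600 = 83.4 mg

D_iv = 83.4 mg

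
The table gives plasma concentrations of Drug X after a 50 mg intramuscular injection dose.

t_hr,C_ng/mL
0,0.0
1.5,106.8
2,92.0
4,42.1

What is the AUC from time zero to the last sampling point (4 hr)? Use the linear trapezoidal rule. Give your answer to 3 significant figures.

Trapezoidal AUC_0→4:
  [0→1.5]: (0.0+106.8)/2 × 1.5 = 80.1
  [1.5→2]: (106.8+92.0)/2 × 0.5 = 49.7
  [2→4]: (92.0+42.1)/2 × 2 = 134.1
  Sum = 263.9 ng/mL·hr

AUC = 264 ng/mL·hr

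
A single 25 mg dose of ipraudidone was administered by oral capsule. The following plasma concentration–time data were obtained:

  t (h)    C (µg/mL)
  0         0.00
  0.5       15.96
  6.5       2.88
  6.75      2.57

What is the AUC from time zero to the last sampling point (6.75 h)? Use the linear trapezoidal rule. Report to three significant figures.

AUC = 61.2 µg/mL·h

Trapezoidal AUC_0→6.75:
  [0→0.5]: (0.00+15.96)/2 × 0.5 = 3.99
  [0.5→6.5]: (15.96+2.88)/2 × 6 = 56.52
  [6.5→6.75]: (2.88+2.57)/2 × 0.25 = 0.68125
  Sum = 61.19125 µg/mL·h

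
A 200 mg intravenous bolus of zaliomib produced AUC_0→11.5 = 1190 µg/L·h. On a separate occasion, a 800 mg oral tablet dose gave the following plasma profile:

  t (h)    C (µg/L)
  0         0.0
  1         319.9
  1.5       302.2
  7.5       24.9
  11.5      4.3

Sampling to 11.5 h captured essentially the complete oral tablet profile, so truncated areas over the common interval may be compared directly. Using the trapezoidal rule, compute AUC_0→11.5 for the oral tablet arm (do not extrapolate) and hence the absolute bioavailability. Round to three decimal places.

F = 0.285

Trapezoidal AUC_0→11.5 (oral tablet):
  [0→1]: (0.0+319.9)/2 × 1 = 159.95
  [1→1.5]: (319.9+302.2)/2 × 0.5 = 155.525
  [1.5→7.5]: (302.2+24.9)/2 × 6 = 981.3
  [7.5→11.5]: (24.9+4.3)/2 × 4 = 58.4
  Sum = 1355.175 µg/L·h
F = (AUC_ev/D_ev)/(AUC_iv/D_iv) = (1355.175/800)/(1190/200) = 1.69397/5.95 = 0.2847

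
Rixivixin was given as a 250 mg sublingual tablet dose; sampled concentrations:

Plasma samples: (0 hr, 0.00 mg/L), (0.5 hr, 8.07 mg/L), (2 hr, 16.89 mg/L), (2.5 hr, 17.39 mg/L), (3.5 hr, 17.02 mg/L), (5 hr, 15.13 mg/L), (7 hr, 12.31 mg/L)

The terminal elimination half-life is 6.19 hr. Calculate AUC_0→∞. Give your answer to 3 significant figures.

AUC = 208 mg/L·hr

Trapezoidal AUC_0→7:
  [0→0.5]: (0.00+8.07)/2 × 0.5 = 2.0175
  [0.5→2]: (8.07+16.89)/2 × 1.5 = 18.72
  [2→2.5]: (16.89+17.39)/2 × 0.5 = 8.57
  [2.5→3.5]: (17.39+17.02)/2 × 1 = 17.205
  [3.5→5]: (17.02+15.13)/2 × 1.5 = 24.1125
  [5→7]: (15.13+12.31)/2 × 2 = 27.44
  Sum = 98.065 mg/L·hr
k_e = ln2 / t½ = 0.693147 / 6.19 = 0.1120 hr^-1
Extrapolated tail: C_last / k_e = 12.31 / 0.112 = 109.911
AUC_0→∞ = 98.065 + 109.911 = 207.976 mg/L·hr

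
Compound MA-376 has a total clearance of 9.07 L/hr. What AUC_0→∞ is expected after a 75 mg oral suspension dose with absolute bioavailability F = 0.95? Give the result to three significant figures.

AUC = 7.86 mg/L·hr

AUC_0→∞ = F × Dose / CL
        = 0.95 × 75 / 9.07 = 7.85557 mg/L·hr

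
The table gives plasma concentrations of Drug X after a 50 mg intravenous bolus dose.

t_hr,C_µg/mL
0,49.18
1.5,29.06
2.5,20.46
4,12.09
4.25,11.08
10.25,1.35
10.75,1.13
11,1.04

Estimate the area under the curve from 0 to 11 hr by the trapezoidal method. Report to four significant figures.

AUC = 148.9 µg/mL·hr

Trapezoidal AUC_0→11:
  [0→1.5]: (49.18+29.06)/2 × 1.5 = 58.68
  [1.5→2.5]: (29.06+20.46)/2 × 1 = 24.76
  [2.5→4]: (20.46+12.09)/2 × 1.5 = 24.4125
  [4→4.25]: (12.09+11.08)/2 × 0.25 = 2.89625
  [4.25→10.25]: (11.08+1.35)/2 × 6 = 37.29
  [10.25→10.75]: (1.35+1.13)/2 × 0.5 = 0.62
  [10.75→11]: (1.13+1.04)/2 × 0.25 = 0.27125
  Sum = 148.93 µg/mL·hr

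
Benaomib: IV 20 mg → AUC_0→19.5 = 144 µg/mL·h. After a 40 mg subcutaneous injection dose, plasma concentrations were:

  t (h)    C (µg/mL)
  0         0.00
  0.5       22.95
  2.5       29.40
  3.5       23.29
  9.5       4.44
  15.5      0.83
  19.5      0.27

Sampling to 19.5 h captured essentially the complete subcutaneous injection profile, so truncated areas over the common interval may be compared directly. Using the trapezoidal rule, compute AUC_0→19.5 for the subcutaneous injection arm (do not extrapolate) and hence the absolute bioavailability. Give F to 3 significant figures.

F = 0.645

Trapezoidal AUC_0→19.5 (subcutaneous injection):
  [0→0.5]: (0.00+22.95)/2 × 0.5 = 5.7375
  [0.5→2.5]: (22.95+29.40)/2 × 2 = 52.35
  [2.5→3.5]: (29.40+23.29)/2 × 1 = 26.345
  [3.5→9.5]: (23.29+4.44)/2 × 6 = 83.19
  [9.5→15.5]: (4.44+0.83)/2 × 6 = 15.81
  [15.5→19.5]: (0.83+0.27)/2 × 4 = 2.2
  Sum = 185.6325 µg/mL·h
F = (AUC_ev/D_ev)/(AUC_iv/D_iv) = (185.6325/40)/(144/20) = 4.6408125/7.2 = 0.6446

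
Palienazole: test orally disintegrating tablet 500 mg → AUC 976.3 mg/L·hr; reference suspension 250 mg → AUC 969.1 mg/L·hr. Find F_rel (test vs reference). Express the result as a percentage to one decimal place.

F_rel = (AUC_test/D_test) / (AUC_ref/D_ref)
      = (976.3/500) / (969.1/250)
      = 1.9526 / 3.8764 = 0.5037 = 50.37%

F_rel = 50.4%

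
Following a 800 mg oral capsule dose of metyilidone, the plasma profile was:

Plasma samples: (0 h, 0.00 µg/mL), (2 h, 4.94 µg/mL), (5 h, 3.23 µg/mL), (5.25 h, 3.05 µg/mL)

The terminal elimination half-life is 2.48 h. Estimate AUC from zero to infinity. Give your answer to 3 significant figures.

AUC = 28.9 µg/mL·h

Trapezoidal AUC_0→5.25:
  [0→2]: (0.00+4.94)/2 × 2 = 4.94
  [2→5]: (4.94+3.23)/2 × 3 = 12.255
  [5→5.25]: (3.23+3.05)/2 × 0.25 = 0.785
  Sum = 17.98 µg/mL·h
k_e = ln2 / t½ = 0.693147 / 2.48 = 0.2795 h^-1
Extrapolated tail: C_last / k_e = 3.05 / 0.2795 = 10.912
AUC_0→∞ = 17.98 + 10.912 = 28.892 µg/mL·h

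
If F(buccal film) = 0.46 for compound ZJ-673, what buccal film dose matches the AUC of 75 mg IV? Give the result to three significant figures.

D_buccal = 163 mg

For equal systemic exposure: F × D_ev = D_iv
D_ev = D_iv / F = 75 / 0.46 = 163.043 mg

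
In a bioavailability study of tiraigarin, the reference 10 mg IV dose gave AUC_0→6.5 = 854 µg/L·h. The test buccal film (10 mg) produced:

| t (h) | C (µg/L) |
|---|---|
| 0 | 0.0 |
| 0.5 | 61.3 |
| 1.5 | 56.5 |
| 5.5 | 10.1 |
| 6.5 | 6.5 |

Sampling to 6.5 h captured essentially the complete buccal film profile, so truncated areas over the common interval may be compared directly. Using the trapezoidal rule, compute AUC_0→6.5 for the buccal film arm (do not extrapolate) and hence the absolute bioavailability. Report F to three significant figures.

Trapezoidal AUC_0→6.5 (buccal film):
  [0→0.5]: (0.0+61.3)/2 × 0.5 = 15.325
  [0.5→1.5]: (61.3+56.5)/2 × 1 = 58.9
  [1.5→5.5]: (56.5+10.1)/2 × 4 = 133.2
  [5.5→6.5]: (10.1+6.5)/2 × 1 = 8.3
  Sum = 215.725 µg/L·h
F = (AUC_ev/D_ev)/(AUC_iv/D_iv) = (215.725/10)/(854/10) = 21.5725/85.4 = 0.2526

F = 0.253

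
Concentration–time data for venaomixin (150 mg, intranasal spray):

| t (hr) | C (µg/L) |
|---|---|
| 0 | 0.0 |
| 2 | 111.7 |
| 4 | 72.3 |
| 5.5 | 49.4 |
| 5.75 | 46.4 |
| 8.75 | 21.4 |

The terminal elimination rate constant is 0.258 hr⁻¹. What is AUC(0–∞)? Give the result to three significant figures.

Trapezoidal AUC_0→8.75:
  [0→2]: (0.0+111.7)/2 × 2 = 111.7
  [2→4]: (111.7+72.3)/2 × 2 = 184.0
  [4→5.5]: (72.3+49.4)/2 × 1.5 = 91.275
  [5.5→5.75]: (49.4+46.4)/2 × 0.25 = 11.975
  [5.75→8.75]: (46.4+21.4)/2 × 3 = 101.7
  Sum = 500.65 µg/L·hr
Extrapolated tail: C_last / k_e = 21.4 / 0.258 = 82.946
AUC_0→∞ = 500.65 + 82.946 = 583.596 µg/L·hr

AUC = 584 µg/L·hr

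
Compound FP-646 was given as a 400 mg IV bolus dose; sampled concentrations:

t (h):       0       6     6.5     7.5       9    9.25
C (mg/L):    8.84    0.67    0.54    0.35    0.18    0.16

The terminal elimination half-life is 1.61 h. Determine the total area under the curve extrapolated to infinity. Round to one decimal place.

Trapezoidal AUC_0→9.25:
  [0→6]: (8.84+0.67)/2 × 6 = 28.53
  [6→6.5]: (0.67+0.54)/2 × 0.5 = 0.3025
  [6.5→7.5]: (0.54+0.35)/2 × 1 = 0.445
  [7.5→9]: (0.35+0.18)/2 × 1.5 = 0.3975
  [9→9.25]: (0.18+0.16)/2 × 0.25 = 0.0425
  Sum = 29.7175 mg/L·h
k_e = ln2 / t½ = 0.693147 / 1.61 = 0.4305 h^-1
Extrapolated tail: C_last / k_e = 0.16 / 0.4305 = 0.372
AUC_0→∞ = 29.7175 + 0.372 = 30.0895 mg/L·h

AUC = 30.1 mg/L·h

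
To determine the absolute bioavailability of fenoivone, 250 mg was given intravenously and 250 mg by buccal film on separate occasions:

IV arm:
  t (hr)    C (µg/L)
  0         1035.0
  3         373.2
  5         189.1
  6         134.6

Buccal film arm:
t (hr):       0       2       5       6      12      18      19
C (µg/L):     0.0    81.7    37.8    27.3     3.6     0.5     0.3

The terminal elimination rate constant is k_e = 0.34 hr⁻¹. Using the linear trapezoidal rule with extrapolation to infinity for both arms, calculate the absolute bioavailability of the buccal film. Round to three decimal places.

Trapezoidal AUC_0→6 (IV):
  [0→3]: (1035.0+373.2)/2 × 3 = 2112.3
  [3→5]: (373.2+189.1)/2 × 2 = 562.3
  [5→6]: (189.1+134.6)/2 × 1 = 161.85
  Sum = 2836.45 µg/L·hr
IV tail: 134.6/0.34 = 395.882; AUC_iv,0→∞ = 2836.45 + 395.882 = 3232.332 µg/L·hr
Trapezoidal AUC_0→19 (buccal film):
  [0→2]: (0.0+81.7)/2 × 2 = 81.7
  [2→5]: (81.7+37.8)/2 × 3 = 179.25
  [5→6]: (37.8+27.3)/2 × 1 = 32.55
  [6→12]: (27.3+3.6)/2 × 6 = 92.7
  [12→18]: (3.6+0.5)/2 × 6 = 12.3
  [18→19]: (0.5+0.3)/2 × 1 = 0.4
  Sum = 398.9 µg/L·hr
buccal film tail: 0.3/0.34 = 0.882; AUC_ev,0→∞ = 398.9 + 0.882 = 399.782 µg/L·hr
F = (AUC_ev/D_ev)/(AUC_iv/D_iv) = (399.782/250)/(3232.332/250) = 1.599128/12.929328 = 0.1237

F = 0.124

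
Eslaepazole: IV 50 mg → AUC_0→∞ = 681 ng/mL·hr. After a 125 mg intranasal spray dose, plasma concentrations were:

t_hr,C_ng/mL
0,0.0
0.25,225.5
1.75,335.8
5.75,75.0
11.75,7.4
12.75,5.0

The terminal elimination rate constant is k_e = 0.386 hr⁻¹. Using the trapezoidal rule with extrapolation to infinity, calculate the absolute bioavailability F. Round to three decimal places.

Trapezoidal AUC_0→12.75 (intranasal spray):
  [0→0.25]: (0.0+225.5)/2 × 0.25 = 28.1875
  [0.25→1.75]: (225.5+335.8)/2 × 1.5 = 420.975
  [1.75→5.75]: (335.8+75.0)/2 × 4 = 821.6
  [5.75→11.75]: (75.0+7.4)/2 × 6 = 247.2
  [11.75→12.75]: (7.4+5.0)/2 × 1 = 6.2
  Sum = 1524.1625 ng/mL·hr
Tail: C_last/k_e = 5.0/0.386 = 12.953
AUC_0→∞ (intranasal spray) = 1524.1625 + 12.953 = 1537.1155 ng/mL·hr
F = (AUC_ev/D_ev)/(AUC_iv/D_iv) = (1537.1155/125)/(681/50) = 12.296924/13.62 = 0.9029

F = 0.903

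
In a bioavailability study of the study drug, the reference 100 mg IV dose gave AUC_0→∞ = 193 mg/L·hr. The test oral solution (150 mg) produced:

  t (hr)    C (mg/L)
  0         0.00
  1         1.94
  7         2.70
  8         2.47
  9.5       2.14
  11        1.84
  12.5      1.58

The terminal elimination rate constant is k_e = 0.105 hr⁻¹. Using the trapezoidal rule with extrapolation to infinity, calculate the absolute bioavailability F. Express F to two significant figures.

F = 0.14

Trapezoidal AUC_0→12.5 (oral solution):
  [0→1]: (0.00+1.94)/2 × 1 = 0.97
  [1→7]: (1.94+2.70)/2 × 6 = 13.92
  [7→8]: (2.70+2.47)/2 × 1 = 2.585
  [8→9.5]: (2.47+2.14)/2 × 1.5 = 3.4575
  [9.5→11]: (2.14+1.84)/2 × 1.5 = 2.985
  [11→12.5]: (1.84+1.58)/2 × 1.5 = 2.565
  Sum = 26.4825 mg/L·hr
Tail: C_last/k_e = 1.58/0.105 = 15.048
AUC_0→∞ (oral solution) = 26.4825 + 15.048 = 41.5305 mg/L·hr
F = (AUC_ev/D_ev)/(AUC_iv/D_iv) = (41.5305/150)/(193/100) = 0.27687/1.93 = 0.1435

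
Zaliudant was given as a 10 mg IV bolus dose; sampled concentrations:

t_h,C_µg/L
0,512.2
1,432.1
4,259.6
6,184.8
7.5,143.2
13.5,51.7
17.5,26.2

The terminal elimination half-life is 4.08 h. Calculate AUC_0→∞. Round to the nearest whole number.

Trapezoidal AUC_0→17.5:
  [0→1]: (512.2+432.1)/2 × 1 = 472.15
  [1→4]: (432.1+259.6)/2 × 3 = 1037.55
  [4→6]: (259.6+184.8)/2 × 2 = 444.4
  [6→7.5]: (184.8+143.2)/2 × 1.5 = 246.0
  [7.5→13.5]: (143.2+51.7)/2 × 6 = 584.7
  [13.5→17.5]: (51.7+26.2)/2 × 4 = 155.8
  Sum = 2940.6 µg/L·h
k_e = ln2 / t½ = 0.693147 / 4.08 = 0.1699 h^-1
Extrapolated tail: C_last / k_e = 26.2 / 0.1699 = 154.208
AUC_0→∞ = 2940.6 + 154.208 = 3094.808 µg/L·h

AUC = 3095 µg/L·h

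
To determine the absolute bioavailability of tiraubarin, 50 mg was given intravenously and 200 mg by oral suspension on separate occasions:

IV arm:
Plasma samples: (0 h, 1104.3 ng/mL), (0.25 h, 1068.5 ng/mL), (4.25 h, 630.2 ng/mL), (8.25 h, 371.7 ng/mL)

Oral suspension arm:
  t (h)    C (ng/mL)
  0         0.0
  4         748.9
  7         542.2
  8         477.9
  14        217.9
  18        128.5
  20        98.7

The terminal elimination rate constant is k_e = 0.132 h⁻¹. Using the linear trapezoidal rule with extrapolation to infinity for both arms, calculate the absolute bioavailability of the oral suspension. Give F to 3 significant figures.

Trapezoidal AUC_0→8.25 (IV):
  [0→0.25]: (1104.3+1068.5)/2 × 0.25 = 271.6
  [0.25→4.25]: (1068.5+630.2)/2 × 4 = 3397.4
  [4.25→8.25]: (630.2+371.7)/2 × 4 = 2003.8
  Sum = 5672.8 ng/mL·h
IV tail: 371.7/0.132 = 2815.909; AUC_iv,0→∞ = 5672.8 + 2815.909 = 8488.709 ng/mL·h
Trapezoidal AUC_0→20 (oral suspension):
  [0→4]: (0.0+748.9)/2 × 4 = 1497.8
  [4→7]: (748.9+542.2)/2 × 3 = 1936.65
  [7→8]: (542.2+477.9)/2 × 1 = 510.05
  [8→14]: (477.9+217.9)/2 × 6 = 2087.4
  [14→18]: (217.9+128.5)/2 × 4 = 692.8
  [18→20]: (128.5+98.7)/2 × 2 = 227.2
  Sum = 6951.9 ng/mL·h
oral suspension tail: 98.7/0.132 = 747.727; AUC_ev,0→∞ = 6951.9 + 747.727 = 7699.627 ng/mL·h
F = (AUC_ev/D_ev)/(AUC_iv/D_iv) = (7699.627/200)/(8488.709/50) = 38.498135/169.77418 = 0.2268

F = 0.227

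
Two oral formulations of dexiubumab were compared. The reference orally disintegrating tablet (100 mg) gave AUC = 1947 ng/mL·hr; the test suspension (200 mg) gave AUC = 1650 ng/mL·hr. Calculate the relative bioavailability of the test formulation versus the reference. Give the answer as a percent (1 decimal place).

F_rel = 42.4%

F_rel = (AUC_test/D_test) / (AUC_ref/D_ref)
      = (1650/200) / (1947/100)
      = 8.25 / 19.47 = 0.4237 = 42.37%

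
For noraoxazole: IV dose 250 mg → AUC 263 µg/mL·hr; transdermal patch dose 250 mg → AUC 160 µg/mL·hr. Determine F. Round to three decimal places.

F = 0.608

F = (AUC_ev / D_ev) / (AUC_iv / D_iv)
  = (160/250) / (263/250)
  = 0.64 / 1.052 = 0.6084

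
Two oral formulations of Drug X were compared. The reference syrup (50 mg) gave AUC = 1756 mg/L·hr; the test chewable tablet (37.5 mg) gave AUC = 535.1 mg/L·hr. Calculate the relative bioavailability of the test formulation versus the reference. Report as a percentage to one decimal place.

F_rel = 40.6%

F_rel = (AUC_test/D_test) / (AUC_ref/D_ref)
      = (535.1/37.5) / (1756/50)
      = 14.2693 / 35.12 = 0.4063 = 40.63%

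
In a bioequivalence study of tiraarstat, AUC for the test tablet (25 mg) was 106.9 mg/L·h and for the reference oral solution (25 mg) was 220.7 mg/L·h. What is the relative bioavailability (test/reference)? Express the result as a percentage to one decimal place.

F_rel = 48.4%

F_rel = (AUC_test/D_test) / (AUC_ref/D_ref)
      = (106.9/25) / (220.7/25)
      = 4.276 / 8.828 = 0.4844 = 48.44%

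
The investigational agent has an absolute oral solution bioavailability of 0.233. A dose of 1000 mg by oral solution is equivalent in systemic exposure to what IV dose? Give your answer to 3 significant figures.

Systemic exposure from an extravascular dose = F × D_ev, so the equivalent IV dose is F × D_ev.
D_iv = F × D_ev = 0.233 × 1000 = 233 mg

D_iv = 233 mg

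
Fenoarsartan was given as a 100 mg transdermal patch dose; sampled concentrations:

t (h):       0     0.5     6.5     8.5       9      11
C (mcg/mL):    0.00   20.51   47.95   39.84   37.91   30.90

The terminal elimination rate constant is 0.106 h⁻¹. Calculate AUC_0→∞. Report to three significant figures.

AUC = 678 mcg/mL·h

Trapezoidal AUC_0→11:
  [0→0.5]: (0.00+20.51)/2 × 0.5 = 5.1275
  [0.5→6.5]: (20.51+47.95)/2 × 6 = 205.38
  [6.5→8.5]: (47.95+39.84)/2 × 2 = 87.79
  [8.5→9]: (39.84+37.91)/2 × 0.5 = 19.4375
  [9→11]: (37.91+30.90)/2 × 2 = 68.81
  Sum = 386.545 mcg/mL·h
Extrapolated tail: C_last / k_e = 30.90 / 0.106 = 291.509
AUC_0→∞ = 386.545 + 291.509 = 678.054 mcg/mL·h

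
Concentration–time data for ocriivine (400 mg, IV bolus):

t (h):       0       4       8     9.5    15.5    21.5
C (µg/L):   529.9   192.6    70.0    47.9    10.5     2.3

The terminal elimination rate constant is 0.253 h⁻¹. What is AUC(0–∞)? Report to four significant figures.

AUC = 2281 µg/L·h

Trapezoidal AUC_0→21.5:
  [0→4]: (529.9+192.6)/2 × 4 = 1445.0
  [4→8]: (192.6+70.0)/2 × 4 = 525.2
  [8→9.5]: (70.0+47.9)/2 × 1.5 = 88.425
  [9.5→15.5]: (47.9+10.5)/2 × 6 = 175.2
  [15.5→21.5]: (10.5+2.3)/2 × 6 = 38.4
  Sum = 2272.225 µg/L·h
Extrapolated tail: C_last / k_e = 2.3 / 0.253 = 9.091
AUC_0→∞ = 2272.225 + 9.091 = 2281.316 µg/L·h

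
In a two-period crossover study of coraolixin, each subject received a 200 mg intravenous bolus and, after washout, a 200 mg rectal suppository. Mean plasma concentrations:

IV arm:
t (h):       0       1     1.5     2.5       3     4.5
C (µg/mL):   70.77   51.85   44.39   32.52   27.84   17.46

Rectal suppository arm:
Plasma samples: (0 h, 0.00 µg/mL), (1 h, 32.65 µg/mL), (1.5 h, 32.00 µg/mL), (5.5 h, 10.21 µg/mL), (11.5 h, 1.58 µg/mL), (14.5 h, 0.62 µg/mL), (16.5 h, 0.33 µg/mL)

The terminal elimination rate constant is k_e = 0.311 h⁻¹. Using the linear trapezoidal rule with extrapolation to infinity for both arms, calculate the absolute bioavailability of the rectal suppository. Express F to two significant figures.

Trapezoidal AUC_0→4.5 (IV):
  [0→1]: (70.77+51.85)/2 × 1 = 61.31
  [1→1.5]: (51.85+44.39)/2 × 0.5 = 24.06
  [1.5→2.5]: (44.39+32.52)/2 × 1 = 38.455
  [2.5→3]: (32.52+27.84)/2 × 0.5 = 15.09
  [3→4.5]: (27.84+17.46)/2 × 1.5 = 33.975
  Sum = 172.89 µg/mL·h
IV tail: 17.46/0.311 = 56.141; AUC_iv,0→∞ = 172.89 + 56.141 = 229.031 µg/mL·h
Trapezoidal AUC_0→16.5 (rectal suppository):
  [0→1]: (0.00+32.65)/2 × 1 = 16.325
  [1→1.5]: (32.65+32.00)/2 × 0.5 = 16.1625
  [1.5→5.5]: (32.00+10.21)/2 × 4 = 84.42
  [5.5→11.5]: (10.21+1.58)/2 × 6 = 35.37
  [11.5→14.5]: (1.58+0.62)/2 × 3 = 3.3
  [14.5→16.5]: (0.62+0.33)/2 × 2 = 0.95
  Sum = 156.5275 µg/mL·h
rectal suppository tail: 0.33/0.311 = 1.061; AUC_ev,0→∞ = 156.5275 + 1.061 = 157.5885 µg/mL·h
F = (AUC_ev/D_ev)/(AUC_iv/D_iv) = (157.5885/200)/(229.031/200) = 0.7879425/1.145155 = 0.6881

F = 0.69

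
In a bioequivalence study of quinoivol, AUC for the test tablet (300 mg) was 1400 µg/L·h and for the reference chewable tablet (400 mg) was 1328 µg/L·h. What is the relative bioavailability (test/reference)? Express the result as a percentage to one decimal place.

F_rel = (AUC_test/D_test) / (AUC_ref/D_ref)
      = (1400/300) / (1328/400)
      = 4.66667 / 3.32 = 1.4056 = 140.56%

F_rel = 140.6%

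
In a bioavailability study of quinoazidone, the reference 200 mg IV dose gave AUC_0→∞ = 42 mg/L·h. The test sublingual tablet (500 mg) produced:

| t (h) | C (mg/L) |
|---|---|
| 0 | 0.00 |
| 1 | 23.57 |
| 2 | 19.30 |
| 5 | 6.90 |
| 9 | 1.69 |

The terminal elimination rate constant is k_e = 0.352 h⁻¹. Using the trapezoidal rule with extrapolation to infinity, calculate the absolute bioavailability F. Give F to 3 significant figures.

F = 0.900

Trapezoidal AUC_0→9 (sublingual tablet):
  [0→1]: (0.00+23.57)/2 × 1 = 11.785
  [1→2]: (23.57+19.30)/2 × 1 = 21.435
  [2→5]: (19.30+6.90)/2 × 3 = 39.3
  [5→9]: (6.90+1.69)/2 × 4 = 17.18
  Sum = 89.7 mg/L·h
Tail: C_last/k_e = 1.69/0.352 = 4.801
AUC_0→∞ (sublingual tablet) = 89.7 + 4.801 = 94.501 mg/L·h
F = (AUC_ev/D_ev)/(AUC_iv/D_iv) = (94.501/500)/(42/200) = 0.189002/0.21 = 0.9000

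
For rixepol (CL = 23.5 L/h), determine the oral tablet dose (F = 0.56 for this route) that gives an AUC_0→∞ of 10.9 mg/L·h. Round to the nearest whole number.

Dose = CL × AUC_0→∞ / F
     = 23.5 × 10.9 / 0.56 = 457.411 mg

Dose = 457 mg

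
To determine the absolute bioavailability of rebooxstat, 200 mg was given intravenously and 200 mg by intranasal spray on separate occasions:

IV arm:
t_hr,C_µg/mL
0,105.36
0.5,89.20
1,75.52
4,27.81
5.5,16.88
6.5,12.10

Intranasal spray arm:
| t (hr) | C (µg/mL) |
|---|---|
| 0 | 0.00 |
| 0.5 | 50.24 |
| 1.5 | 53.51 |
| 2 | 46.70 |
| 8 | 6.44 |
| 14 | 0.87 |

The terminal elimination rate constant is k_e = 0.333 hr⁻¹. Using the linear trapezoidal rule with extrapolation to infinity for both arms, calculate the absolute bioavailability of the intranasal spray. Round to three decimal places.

F = 0.831

Trapezoidal AUC_0→6.5 (IV):
  [0→0.5]: (105.36+89.20)/2 × 0.5 = 48.64
  [0.5→1]: (89.20+75.52)/2 × 0.5 = 41.18
  [1→4]: (75.52+27.81)/2 × 3 = 154.995
  [4→5.5]: (27.81+16.88)/2 × 1.5 = 33.5175
  [5.5→6.5]: (16.88+12.10)/2 × 1 = 14.49
  Sum = 292.8225 µg/mL·hr
IV tail: 12.10/0.333 = 36.336; AUC_iv,0→∞ = 292.8225 + 36.336 = 329.1585 µg/mL·hr
Trapezoidal AUC_0→14 (intranasal spray):
  [0→0.5]: (0.00+50.24)/2 × 0.5 = 12.56
  [0.5→1.5]: (50.24+53.51)/2 × 1 = 51.875
  [1.5→2]: (53.51+46.70)/2 × 0.5 = 25.0525
  [2→8]: (46.70+6.44)/2 × 6 = 159.42
  [8→14]: (6.44+0.87)/2 × 6 = 21.93
  Sum = 270.8375 µg/mL·hr
intranasal spray tail: 0.87/0.333 = 2.613; AUC_ev,0→∞ = 270.8375 + 2.613 = 273.4505 µg/mL·hr
F = (AUC_ev/D_ev)/(AUC_iv/D_iv) = (273.4505/200)/(329.1585/200) = 1.3672525/1.6457925 = 0.8308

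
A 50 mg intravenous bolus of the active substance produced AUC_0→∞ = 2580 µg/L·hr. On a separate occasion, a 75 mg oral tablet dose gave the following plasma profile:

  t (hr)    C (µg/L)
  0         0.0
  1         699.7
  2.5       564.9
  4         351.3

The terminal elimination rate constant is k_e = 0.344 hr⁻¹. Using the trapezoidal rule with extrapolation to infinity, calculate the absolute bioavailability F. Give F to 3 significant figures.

F = 0.777

Trapezoidal AUC_0→4 (oral tablet):
  [0→1]: (0.0+699.7)/2 × 1 = 349.85
  [1→2.5]: (699.7+564.9)/2 × 1.5 = 948.45
  [2.5→4]: (564.9+351.3)/2 × 1.5 = 687.15
  Sum = 1985.45 µg/L·hr
Tail: C_last/k_e = 351.3/0.344 = 1021.221
AUC_0→∞ (oral tablet) = 1985.45 + 1021.221 = 3006.671 µg/L·hr
F = (AUC_ev/D_ev)/(AUC_iv/D_iv) = (3006.671/75)/(2580/50) = 40.0889/51.6 = 0.7769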